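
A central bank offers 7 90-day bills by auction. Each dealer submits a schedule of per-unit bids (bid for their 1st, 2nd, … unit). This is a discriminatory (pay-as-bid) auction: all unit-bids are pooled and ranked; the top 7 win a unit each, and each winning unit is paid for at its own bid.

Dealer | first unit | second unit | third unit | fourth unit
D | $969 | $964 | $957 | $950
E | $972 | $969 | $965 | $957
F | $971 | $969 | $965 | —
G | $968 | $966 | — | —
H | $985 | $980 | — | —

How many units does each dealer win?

All unit-bids, highest first — top 7: 985 (H-1), 980 (H-2), 972 (E-1), 971 (F-1), 969 (D-1), 969 (E-2), 969 (F-2)
Next rejected bid: $968 (not a price — pay-as-bid).
Allocation: D 1, E 2, F 2, H 2.

D 1, E 2, F 2, H 2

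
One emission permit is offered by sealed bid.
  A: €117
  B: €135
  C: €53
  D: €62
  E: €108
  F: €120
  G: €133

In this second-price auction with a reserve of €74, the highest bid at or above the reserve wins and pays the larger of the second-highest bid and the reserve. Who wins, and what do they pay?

Bids ranked: 135 (B) > 133 (G) > 120 (F) > 117 (A) > 108 (E) > 62 (D) > …
Highest eligible bid: B at €135.
Second-highest bid €133 exceeds the reserve €74 → payment €133.

B pays €133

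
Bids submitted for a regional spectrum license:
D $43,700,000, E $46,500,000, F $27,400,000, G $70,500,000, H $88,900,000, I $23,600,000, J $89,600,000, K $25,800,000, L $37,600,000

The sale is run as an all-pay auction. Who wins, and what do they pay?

Bids ranked: 89,600,000 (J) > 88,900,000 (H) > 70,500,000 (G) > 46,500,000 (E) > 43,700,000 (D) > 37,600,000 (L) > …
J is highest and takes the item; every bidder forfeits their bid.

J pays $89,600,000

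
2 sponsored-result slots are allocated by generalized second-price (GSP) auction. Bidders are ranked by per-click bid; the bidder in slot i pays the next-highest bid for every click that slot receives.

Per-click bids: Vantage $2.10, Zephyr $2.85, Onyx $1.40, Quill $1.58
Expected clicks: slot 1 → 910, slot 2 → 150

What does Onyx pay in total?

Onyx pays $0.00

Sorting advertisers: $2.85 (Zephyr) > $2.10 (Vantage) > $1.58 (Quill) > …
Onyx ranks below slot 2 → no slot, pays nothing.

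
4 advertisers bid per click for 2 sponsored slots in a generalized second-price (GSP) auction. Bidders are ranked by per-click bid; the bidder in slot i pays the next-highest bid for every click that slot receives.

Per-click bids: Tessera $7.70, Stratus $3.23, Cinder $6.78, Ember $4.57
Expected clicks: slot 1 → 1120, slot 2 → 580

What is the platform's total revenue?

Total revenue: $10244.20

Per-click bids in order: $7.70 (Tessera) > $6.78 (Cinder) > $4.57 (Ember) > …
Slot 1: Tessera pays $6.78 × 1120 = $7593.60
Slot 2: Cinder pays $4.57 × 580 = $2650.60
Total = $10244.20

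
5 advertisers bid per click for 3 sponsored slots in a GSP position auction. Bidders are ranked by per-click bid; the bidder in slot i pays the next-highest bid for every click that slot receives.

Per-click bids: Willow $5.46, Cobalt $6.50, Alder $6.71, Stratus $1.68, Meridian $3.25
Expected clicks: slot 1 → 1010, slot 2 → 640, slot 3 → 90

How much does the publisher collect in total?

Total revenue: $10351.90

Ranked by bid: $6.71 (Alder) > $6.50 (Cobalt) > $5.46 (Willow) > $3.25 (Meridian) > …
Slot 1: Alder pays $6.50 × 1010 = $6565.00
Slot 2: Cobalt pays $5.46 × 640 = $3494.40
Slot 3: Willow pays $3.25 × 90 = $292.50
Total = $10351.90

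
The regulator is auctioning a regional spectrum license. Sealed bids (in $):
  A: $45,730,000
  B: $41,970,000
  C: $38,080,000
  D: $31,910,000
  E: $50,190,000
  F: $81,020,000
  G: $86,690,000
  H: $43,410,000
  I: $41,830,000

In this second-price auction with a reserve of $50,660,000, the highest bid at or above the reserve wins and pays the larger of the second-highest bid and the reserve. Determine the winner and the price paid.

G pays $81,020,000

Bids in order: 86,690,000 (G) > 81,020,000 (F) > 50,190,000 (E) > 45,730,000 (A) > 43,410,000 (H) > 41,970,000 (B) > …
Highest eligible bid: G at $86,690,000.
max(second-highest $81,020,000, reserve $50,660,000) = $81,020,000; the reserve does not bind.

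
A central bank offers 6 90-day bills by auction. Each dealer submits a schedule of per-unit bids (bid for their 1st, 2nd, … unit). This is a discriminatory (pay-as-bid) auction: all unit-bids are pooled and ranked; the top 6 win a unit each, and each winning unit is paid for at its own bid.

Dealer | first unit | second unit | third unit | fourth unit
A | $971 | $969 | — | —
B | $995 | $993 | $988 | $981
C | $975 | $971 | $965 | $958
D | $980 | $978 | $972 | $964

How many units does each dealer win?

Merging the schedules and taking the best 6: 995 (B-1), 993 (B-2), 988 (B-3), 981 (B-4), 980 (D-1), 978 (D-2)
Next rejected bid: $975 (not a price — pay-as-bid).
Allocation: B 4, D 2.

B 4, D 2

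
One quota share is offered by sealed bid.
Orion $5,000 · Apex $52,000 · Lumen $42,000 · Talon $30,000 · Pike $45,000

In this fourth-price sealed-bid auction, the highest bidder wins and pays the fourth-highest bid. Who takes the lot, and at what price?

Bids in order: 52,000 (Apex) > 45,000 (Pike) > 42,000 (Lumen) > 30,000 (Talon) > 5,000 (Orion)
Apex is highest; pays the fourth-highest bid, $30,000.

Apex pays $30,000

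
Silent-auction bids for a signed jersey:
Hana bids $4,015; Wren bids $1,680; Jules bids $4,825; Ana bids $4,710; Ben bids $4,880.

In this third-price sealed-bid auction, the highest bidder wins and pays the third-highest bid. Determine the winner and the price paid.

Ben pays $4,710

Bids in order: 4,880 (Ben) > 4,825 (Jules) > 4,710 (Ana) > 4,015 (Hana) > 1,680 (Wren)
Ben wins; payment is bid #3 in the ranking = $4,710.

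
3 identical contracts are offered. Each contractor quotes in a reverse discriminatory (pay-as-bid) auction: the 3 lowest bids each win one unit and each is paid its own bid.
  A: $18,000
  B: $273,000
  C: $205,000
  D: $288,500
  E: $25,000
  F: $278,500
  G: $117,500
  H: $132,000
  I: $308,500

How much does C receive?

C is paid $0

Sorting: 18,000 (A), 25,000 (E), 117,500 (G), 132,000 (H), 205,000 (C), …
Lowest 3: A, E, G.
C does not win → $0.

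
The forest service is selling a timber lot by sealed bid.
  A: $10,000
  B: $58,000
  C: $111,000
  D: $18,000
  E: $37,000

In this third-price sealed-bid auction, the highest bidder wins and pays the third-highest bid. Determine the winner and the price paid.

C pays $37,000

Rule: the highest bidder wins and pays the third-highest bid.
Bids in order: 111,000 (C) > 58,000 (B) > 37,000 (E) > 18,000 (D) > 10,000 (A)
C is highest; pays the third-highest bid, $37,000.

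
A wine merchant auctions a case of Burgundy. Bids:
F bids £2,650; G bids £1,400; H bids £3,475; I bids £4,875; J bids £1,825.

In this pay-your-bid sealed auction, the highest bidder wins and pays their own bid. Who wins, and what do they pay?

Rule: the highest bidder wins and pays their own bid.
Sorting bids: 4,875 (I) > 3,475 (H) > 2,650 (F) > 1,825 (J) > 1,400 (G)
First-price: I pays what they bid, £4,875.

I pays £4,875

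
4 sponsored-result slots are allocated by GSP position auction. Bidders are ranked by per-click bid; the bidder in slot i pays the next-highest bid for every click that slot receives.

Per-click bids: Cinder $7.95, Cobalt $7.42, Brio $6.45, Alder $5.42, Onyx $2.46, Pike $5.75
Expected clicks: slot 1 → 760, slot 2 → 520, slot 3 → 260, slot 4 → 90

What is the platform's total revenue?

Total revenue: $10976.00

Ranked by bid: $7.95 (Cinder) > $7.42 (Cobalt) > $6.45 (Brio) > $5.75 (Pike) > $5.42 (Alder) > …
Slot 1: Cinder pays $7.42 × 760 = $5639.20
Slot 2: Cobalt pays $6.45 × 520 = $3354.00
Slot 3: Brio pays $5.75 × 260 = $1495.00
Slot 4: Pike pays $5.42 × 90 = $487.80
Total = $10976.00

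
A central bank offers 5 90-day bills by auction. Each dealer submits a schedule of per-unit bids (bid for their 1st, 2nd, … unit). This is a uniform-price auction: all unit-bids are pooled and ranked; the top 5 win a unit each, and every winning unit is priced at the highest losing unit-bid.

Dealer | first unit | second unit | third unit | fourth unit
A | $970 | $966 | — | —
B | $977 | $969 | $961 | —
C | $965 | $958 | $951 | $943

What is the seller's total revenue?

Total revenue: $4,805

All unit-bids, highest first — top 5: 977 (B-1), 970 (A-1), 969 (B-2), 966 (A-2), 965 (C-1)
The (k+1)-th unit-bid is $961.
Allocation: A 2, B 2, C 1. Every unit priced at $961.
Revenue = 5 × 961 = $4,805.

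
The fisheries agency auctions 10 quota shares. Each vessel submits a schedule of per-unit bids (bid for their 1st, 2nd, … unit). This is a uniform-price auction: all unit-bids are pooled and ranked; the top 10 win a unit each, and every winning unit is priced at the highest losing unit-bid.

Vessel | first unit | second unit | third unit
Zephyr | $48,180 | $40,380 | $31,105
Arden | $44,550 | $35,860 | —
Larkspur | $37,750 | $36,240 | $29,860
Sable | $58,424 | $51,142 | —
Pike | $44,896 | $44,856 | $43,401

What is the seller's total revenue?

Total revenue: $358,600

Pooled unit-bids ranked (top 10): 58,424 (Sable-1), 51,142 (Sable-2), 48,180 (Zephyr-1), 44,896 (Pike-1), 44,856 (Pike-2), 44,550 (Arden-1), 43,401 (Pike-3), 40,380 (Zephyr-2), 37,750 (Larkspur-1), 36,240 (Larkspur-2)
Highest rejected unit-bid = $35,860.
Allocation: Arden 1, Larkspur 2, Pike 3, Sable 2, Zephyr 2. Every unit priced at $35,860.
Revenue = 10 × 35,860 = $358,600.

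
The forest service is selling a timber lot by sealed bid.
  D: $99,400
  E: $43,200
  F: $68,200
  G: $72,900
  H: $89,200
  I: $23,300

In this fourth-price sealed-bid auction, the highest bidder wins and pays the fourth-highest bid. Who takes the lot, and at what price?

Rule: the highest bidder wins and pays the fourth-highest bid.
Bids ranked: 99,400 (D) > 89,200 (H) > 72,900 (G) > 68,200 (F) > 43,200 (E) > 23,300 (I)
D is highest; pays the fourth-highest bid, $68,200.

D pays $68,200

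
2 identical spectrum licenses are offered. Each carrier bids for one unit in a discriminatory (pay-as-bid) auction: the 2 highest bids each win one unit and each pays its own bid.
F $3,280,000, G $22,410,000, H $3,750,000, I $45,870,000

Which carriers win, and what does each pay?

Sorting: 45,870,000 (I), 22,410,000 (G), 3,750,000 (H), 3,280,000 (F)
Winners (2 units): I, G.
Each winner pays its own bid: I $45,870,000, G $22,410,000.

I $45,870,000, G $22,410,000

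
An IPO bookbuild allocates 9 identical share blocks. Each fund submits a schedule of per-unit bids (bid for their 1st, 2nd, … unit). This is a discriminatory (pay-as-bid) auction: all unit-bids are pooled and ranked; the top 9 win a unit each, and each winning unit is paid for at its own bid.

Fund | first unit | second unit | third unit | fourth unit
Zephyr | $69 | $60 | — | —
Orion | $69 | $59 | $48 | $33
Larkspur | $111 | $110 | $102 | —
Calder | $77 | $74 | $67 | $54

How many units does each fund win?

Calder 3, Larkspur 3, Orion 1, Zephyr 2

Merging the schedules and taking the best 9: 111 (Larkspur-1), 110 (Larkspur-2), 102 (Larkspur-3), 77 (Calder-1), 74 (Calder-2), 69 (Zephyr-1), 69 (Orion-1), 67 (Calder-3), 60 (Zephyr-2)
Next rejected bid: $59 (not a price — pay-as-bid).
Allocation: Calder 3, Larkspur 3, Orion 1, Zephyr 2.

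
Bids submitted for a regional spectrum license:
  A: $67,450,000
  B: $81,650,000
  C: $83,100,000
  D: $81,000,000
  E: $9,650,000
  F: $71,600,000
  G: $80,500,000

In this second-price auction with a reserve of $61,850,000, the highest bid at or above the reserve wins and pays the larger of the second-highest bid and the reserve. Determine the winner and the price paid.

C pays $81,650,000

Bids ranked: 83,100,000 (C) > 81,650,000 (B) > 81,000,000 (D) > 80,500,000 (G) > 71,600,000 (F) > 67,450,000 (A) > …
Highest eligible bid: C at $83,100,000.
max(second-highest $81,650,000, reserve $61,850,000) = $81,650,000; the reserve does not bind.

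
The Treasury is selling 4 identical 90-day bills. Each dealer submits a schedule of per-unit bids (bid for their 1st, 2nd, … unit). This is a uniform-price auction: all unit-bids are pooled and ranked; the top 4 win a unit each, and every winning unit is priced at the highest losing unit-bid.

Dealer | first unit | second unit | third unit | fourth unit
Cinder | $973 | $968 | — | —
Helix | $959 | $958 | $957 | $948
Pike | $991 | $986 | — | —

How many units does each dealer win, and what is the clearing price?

Cinder 2, Pike 2; clearing price $959

Pooled unit-bids ranked (top 4): 991 (Pike-1), 986 (Pike-2), 973 (Cinder-1), 968 (Cinder-2)
The (k+1)-th unit-bid is $959.
Allocation: Cinder 2, Pike 2.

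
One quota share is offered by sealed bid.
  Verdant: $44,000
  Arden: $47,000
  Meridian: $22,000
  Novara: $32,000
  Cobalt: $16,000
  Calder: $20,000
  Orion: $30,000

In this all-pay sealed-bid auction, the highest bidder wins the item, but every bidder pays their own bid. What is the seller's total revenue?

Total revenue: $211,000

All-pay sealed-bid auction: the highest bidder wins the item, but every bidder pays their own bid.
Sorting bids: 47,000 (Arden) > 44,000 (Verdant) > 32,000 (Novara) > 30,000 (Orion) > 22,000 (Meridian) > 20,000 (Calder) > …
Arden wins with the top bid; all bids are sunk regardless.
Every bidder forfeits their bid regardless of winning.
Revenue = 44,000 + 47,000 + 22,000 + 32,000 + 16,000 + 20,000 + 30,000 = $211,000.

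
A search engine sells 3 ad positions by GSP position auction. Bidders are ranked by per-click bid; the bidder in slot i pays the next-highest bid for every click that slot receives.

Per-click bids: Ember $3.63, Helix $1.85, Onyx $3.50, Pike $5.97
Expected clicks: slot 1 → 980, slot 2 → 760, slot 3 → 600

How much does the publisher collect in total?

Ranked by bid: $5.97 (Pike) > $3.63 (Ember) > $3.50 (Onyx) > $1.85 (Helix)
Slot 1: Pike pays $3.63 × 980 = $3557.40
Slot 2: Ember pays $3.50 × 760 = $2660.00
Slot 3: Onyx pays $1.85 × 600 = $1110.00
Total = $7327.40

Total revenue: $7327.40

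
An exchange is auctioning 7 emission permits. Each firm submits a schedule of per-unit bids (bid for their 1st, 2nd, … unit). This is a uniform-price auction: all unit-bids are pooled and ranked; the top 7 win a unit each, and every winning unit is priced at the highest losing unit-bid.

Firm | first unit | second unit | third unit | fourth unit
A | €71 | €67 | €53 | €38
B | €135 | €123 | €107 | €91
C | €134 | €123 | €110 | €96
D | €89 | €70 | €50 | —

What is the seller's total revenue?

Pooled unit-bids ranked (top 7): 135 (B-1), 134 (C-1), 123 (B-2), 123 (C-2), 110 (C-3), 107 (B-3), 96 (C-4)
The (k+1)-th unit-bid is €91.
Allocation: B 3, C 4. Every unit priced at €91.
Revenue = 7 × 91 = €637.

Total revenue: €637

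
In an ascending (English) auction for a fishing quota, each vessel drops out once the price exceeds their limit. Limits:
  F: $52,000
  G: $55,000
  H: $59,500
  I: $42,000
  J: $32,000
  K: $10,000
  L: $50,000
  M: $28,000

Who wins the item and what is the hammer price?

Limits ranked: 59,500 (H) > 55,000 (G) > 52,000 (F) > 50,000 (L) > 42,000 (I) > 32,000 (J) > …
Bidding ends when G exits at $55,000; H takes it.

H wins at $55,000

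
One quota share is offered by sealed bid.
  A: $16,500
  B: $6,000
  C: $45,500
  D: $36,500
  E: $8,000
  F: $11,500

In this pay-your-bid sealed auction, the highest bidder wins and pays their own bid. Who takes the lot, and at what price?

C pays $45,500

Pay-your-bid sealed auction: the highest bidder wins and pays their own bid.
Bids in order: 45,500 (C) > 36,500 (D) > 16,500 (A) > 11,500 (F) > 8,000 (E) > 6,000 (B)
C is highest → pays own bid, $45,500.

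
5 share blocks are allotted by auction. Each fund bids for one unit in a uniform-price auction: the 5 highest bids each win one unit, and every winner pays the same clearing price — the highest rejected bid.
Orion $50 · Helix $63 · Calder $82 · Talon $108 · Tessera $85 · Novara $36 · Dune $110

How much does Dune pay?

Dune pays $50

Sorting: 110 (Dune), 108 (Talon), 85 (Tessera), 82 (Calder), 63 (Helix), 50 (Orion), 36 (Novara)
Winners (5 units): Dune, Talon, Tessera, Calder, Helix.
First losing bid is Orion's $50, which sets the uniform price.
Dune wins → pays $50.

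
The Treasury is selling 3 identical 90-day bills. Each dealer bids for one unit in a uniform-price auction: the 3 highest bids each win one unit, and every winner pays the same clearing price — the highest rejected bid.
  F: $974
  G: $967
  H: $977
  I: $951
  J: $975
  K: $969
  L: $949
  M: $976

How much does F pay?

F pays $0

Ordering the bids: 977 (H), 976 (M), 975 (J), 974 (F), 969 (K), …
The 3 highest are H, M, J.
Highest unsuccessful bid: $974 → clearing price.
F does not win → pays $0.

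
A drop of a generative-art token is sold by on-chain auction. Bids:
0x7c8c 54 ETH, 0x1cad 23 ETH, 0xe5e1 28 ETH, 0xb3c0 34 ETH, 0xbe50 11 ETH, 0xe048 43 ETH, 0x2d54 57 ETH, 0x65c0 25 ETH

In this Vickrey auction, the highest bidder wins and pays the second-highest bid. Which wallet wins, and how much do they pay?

Vickrey auction: the highest bidder wins and pays the second-highest bid.
Bids ranked: 57 (0x2d54) > 54 (0x7c8c) > 43 (0xe048) > 34 (0xb3c0) > 28 (0xe5e1) > 25 (0x65c0) > …
Second-price: 0x2d54 pays 0x7c8c's bid of 54 ETH.

0x2d54 pays 54 ETH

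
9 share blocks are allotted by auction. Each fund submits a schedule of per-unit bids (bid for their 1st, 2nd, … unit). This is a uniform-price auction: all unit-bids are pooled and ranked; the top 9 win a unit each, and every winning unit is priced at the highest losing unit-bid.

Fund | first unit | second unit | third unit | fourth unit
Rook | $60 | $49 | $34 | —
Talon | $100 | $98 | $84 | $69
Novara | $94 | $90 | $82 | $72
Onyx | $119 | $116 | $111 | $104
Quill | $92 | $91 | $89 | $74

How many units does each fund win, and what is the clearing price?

All unit-bids, highest first — top 9: 119 (Onyx-1), 116 (Onyx-2), 111 (Onyx-3), 104 (Onyx-4), 100 (Talon-1), 98 (Talon-2), 94 (Novara-1), 92 (Quill-1), 91 (Quill-2)
First bid not allocated: $90.
Allocation: Novara 1, Onyx 4, Quill 2, Talon 2.

Novara 1, Onyx 4, Quill 2, Talon 2; clearing price $90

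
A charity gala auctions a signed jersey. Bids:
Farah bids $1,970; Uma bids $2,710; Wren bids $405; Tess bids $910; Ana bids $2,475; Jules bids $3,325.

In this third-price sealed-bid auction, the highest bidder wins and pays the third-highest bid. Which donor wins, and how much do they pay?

Jules pays $2,475

Bids in order: 3,325 (Jules) > 2,710 (Uma) > 2,475 (Ana) > 1,970 (Farah) > 910 (Tess) > 405 (Wren)
Jules is highest; pays the third-highest bid, $2,475.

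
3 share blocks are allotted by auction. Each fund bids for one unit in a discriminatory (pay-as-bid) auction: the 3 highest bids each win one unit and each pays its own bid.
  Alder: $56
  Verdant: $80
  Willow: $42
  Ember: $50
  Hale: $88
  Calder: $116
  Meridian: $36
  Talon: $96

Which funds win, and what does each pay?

Bids ranked high→low: 116 (Calder), 96 (Talon), 88 (Hale), 80 (Verdant), 56 (Alder), …
Top 3: Calder, Talon, Hale.
Each winner pays its own bid: Calder $116, Talon $96, Hale $88.

Calder $116, Talon $96, Hale $88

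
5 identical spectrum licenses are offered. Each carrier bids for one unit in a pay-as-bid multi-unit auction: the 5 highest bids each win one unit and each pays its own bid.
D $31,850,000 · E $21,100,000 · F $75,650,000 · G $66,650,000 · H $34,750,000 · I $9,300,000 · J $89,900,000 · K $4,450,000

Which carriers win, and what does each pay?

Sorting: 89,900,000 (J), 75,650,000 (F), 66,650,000 (G), 34,750,000 (H), 31,850,000 (D), 21,100,000 (E), 9,300,000 (I), …
Top 5: J, F, G, H, D.
Each winner pays its own bid: J $89,900,000, F $75,650,000, G $66,650,000, H $34,750,000, D $31,850,000.

J $89,900,000, F $75,650,000, G $66,650,000, H $34,750,000, D $31,850,000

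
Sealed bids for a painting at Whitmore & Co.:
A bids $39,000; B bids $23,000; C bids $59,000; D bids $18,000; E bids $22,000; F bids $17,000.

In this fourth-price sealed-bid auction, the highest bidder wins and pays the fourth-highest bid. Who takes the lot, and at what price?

Bids in order: 59,000 (C) > 39,000 (A) > 23,000 (B) > 22,000 (E) > 18,000 (D) > 17,000 (F)
C is highest; pays the fourth-highest bid, $22,000.

C pays $22,000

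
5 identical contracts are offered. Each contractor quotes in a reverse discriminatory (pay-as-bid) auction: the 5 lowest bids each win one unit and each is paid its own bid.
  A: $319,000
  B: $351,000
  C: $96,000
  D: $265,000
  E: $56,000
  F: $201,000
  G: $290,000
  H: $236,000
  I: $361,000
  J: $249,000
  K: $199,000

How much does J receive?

Sorting: 56,000 (E), 96,000 (C), 199,000 (K), 201,000 (F), 236,000 (H), 249,000 (J), 265,000 (D), …
Lowest 5: E, C, K, F, H.
J does not win → $0.

J is paid $0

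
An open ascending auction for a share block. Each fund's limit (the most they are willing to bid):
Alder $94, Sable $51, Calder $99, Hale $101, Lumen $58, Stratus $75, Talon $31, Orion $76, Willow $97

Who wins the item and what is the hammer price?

Open ascending-bid auction: the price rises until one bidder remains; the winner pays the price at which the last rival dropped out.
Sorting limits: 101 (Hale) > 99 (Calder) > 97 (Willow) > 94 (Alder) > 76 (Orion) > 75 (Stratus) > …
Bidding ends when Calder exits at $99; Hale takes it.

Hale wins at $99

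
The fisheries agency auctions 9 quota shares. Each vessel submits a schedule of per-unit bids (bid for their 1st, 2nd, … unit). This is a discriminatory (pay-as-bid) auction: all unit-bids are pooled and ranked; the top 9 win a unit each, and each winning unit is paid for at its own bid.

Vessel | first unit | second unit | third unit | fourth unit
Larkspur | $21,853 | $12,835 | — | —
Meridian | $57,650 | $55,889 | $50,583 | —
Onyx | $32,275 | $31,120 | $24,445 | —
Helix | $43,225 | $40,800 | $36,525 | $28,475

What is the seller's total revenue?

All unit-bids, highest first — top 9: 57,650 (Meridian-1), 55,889 (Meridian-2), 50,583 (Meridian-3), 43,225 (Helix-1), 40,800 (Helix-2), 36,525 (Helix-3), 32,275 (Onyx-1), 31,120 (Onyx-2), 28,475 (Helix-4)
Next rejected bid: $24,445 (not a price — pay-as-bid).
Each winning unit pays its own bid.
Revenue = 57,650 + 55,889 + 50,583 + 43,225 + 40,800 + 36,525 + 32,275 + 31,120 + 28,475 = $376,542.

Total revenue: $376,542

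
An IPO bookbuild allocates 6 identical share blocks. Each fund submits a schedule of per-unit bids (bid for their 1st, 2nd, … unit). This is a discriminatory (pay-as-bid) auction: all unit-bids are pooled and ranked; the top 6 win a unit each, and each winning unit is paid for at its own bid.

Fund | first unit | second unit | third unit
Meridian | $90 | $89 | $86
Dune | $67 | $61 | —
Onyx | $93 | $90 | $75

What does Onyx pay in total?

Onyx pays $258

Pooled unit-bids ranked (top 6): 93 (Onyx-1), 90 (Meridian-1), 90 (Onyx-2), 89 (Meridian-2), 86 (Meridian-3), 75 (Onyx-3)
Next rejected bid: $67 (not a price — pay-as-bid).
Onyx's winning unit-bids: 93 + 90 + 75 = $258.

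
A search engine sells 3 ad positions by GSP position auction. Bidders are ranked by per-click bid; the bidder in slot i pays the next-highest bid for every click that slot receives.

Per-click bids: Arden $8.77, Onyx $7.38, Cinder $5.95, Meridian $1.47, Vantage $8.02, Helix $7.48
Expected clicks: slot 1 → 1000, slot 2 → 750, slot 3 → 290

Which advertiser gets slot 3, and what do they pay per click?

Helix; $7.38 per click

Ranked by bid: $8.77 (Arden) > $8.02 (Vantage) > $7.48 (Helix) > $7.38 (Onyx) > …
Slot 3 goes to the third-ranked bidder, Helix, who pays the next bid down: $7.38/click.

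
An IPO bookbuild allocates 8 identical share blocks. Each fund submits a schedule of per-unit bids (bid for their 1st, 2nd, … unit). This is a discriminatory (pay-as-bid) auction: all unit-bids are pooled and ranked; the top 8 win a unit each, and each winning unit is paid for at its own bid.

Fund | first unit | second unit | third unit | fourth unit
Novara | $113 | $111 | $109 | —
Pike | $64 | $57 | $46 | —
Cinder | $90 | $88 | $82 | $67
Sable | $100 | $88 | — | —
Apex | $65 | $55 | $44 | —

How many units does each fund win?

Pooled unit-bids ranked (top 8): 113 (Novara-1), 111 (Novara-2), 109 (Novara-3), 100 (Sable-1), 90 (Cinder-1), 88 (Cinder-2), 88 (Sable-2), 82 (Cinder-3)
Next rejected bid: $67 (not a price — pay-as-bid).
Allocation: Cinder 3, Novara 3, Sable 2.

Cinder 3, Novara 3, Sable 2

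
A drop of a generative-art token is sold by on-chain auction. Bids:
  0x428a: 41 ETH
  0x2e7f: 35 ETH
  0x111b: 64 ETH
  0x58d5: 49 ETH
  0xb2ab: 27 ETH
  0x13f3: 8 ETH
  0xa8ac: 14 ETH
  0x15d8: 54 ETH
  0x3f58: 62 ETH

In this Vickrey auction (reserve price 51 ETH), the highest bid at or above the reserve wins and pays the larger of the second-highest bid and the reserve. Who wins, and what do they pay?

0x111b pays 62 ETH

Bids ranked: 64 (0x111b) > 62 (0x3f58) > 54 (0x15d8) > 49 (0x58d5) > 41 (0x428a) > 35 (0x2e7f) > …
Highest eligible bid: 0x111b at 64 ETH.
Second-highest bid 62 ETH exceeds the reserve 51 ETH → payment 62 ETH.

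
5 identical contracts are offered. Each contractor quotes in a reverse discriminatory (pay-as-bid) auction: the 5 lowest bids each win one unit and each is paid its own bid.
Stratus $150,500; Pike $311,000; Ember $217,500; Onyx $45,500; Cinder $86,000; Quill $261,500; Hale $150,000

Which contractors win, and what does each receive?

Sorting: 45,500 (Onyx), 86,000 (Cinder), 150,000 (Hale), 150,500 (Stratus), 217,500 (Ember), 261,500 (Quill), 311,000 (Pike)
Lowest 5: Onyx, Cinder, Hale, Stratus, Ember.
Each winner is paid its own bid: Onyx $45,500, Cinder $86,000, Hale $150,000, Stratus $150,500, Ember $217,500.

Onyx $45,500, Cinder $86,000, Hale $150,000, Stratus $150,500, Ember $217,500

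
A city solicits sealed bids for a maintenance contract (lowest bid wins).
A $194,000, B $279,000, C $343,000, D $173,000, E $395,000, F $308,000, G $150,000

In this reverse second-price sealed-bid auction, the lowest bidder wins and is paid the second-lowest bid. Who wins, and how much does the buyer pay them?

Reverse second-price sealed-bid auction: the lowest bidder wins and is paid the second-lowest bid.
Bids ranked: 150,000 (G) < 173,000 (D) < 194,000 (A) < 279,000 (B) < 308,000 (F) < 343,000 (C) < …
G is lowest; is paid the second-lowest bid, $173,000.

G is paid $173,000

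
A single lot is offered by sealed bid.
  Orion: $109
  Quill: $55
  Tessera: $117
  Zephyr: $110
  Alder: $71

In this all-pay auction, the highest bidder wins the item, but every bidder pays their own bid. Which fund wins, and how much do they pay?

Sorting bids: 117 (Tessera) > 110 (Zephyr) > 109 (Orion) > 71 (Alder) > 55 (Quill)
Tessera is highest and takes the item; every bidder forfeits their bid.

Tessera pays $117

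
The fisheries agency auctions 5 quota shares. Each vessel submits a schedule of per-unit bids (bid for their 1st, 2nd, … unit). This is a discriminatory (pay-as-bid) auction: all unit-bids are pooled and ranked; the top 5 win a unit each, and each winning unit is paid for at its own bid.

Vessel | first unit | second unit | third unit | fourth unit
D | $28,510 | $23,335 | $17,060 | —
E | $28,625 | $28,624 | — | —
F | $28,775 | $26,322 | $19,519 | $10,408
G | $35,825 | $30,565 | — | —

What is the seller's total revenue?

Total revenue: $152,414

Merging the schedules and taking the best 5: 35,825 (G-1), 30,565 (G-2), 28,775 (F-1), 28,625 (E-1), 28,624 (E-2)
Next rejected bid: $28,510 (not a price — pay-as-bid).
Each winning unit pays its own bid.
Revenue = 35,825 + 30,565 + 28,775 + 28,625 + 28,624 = $152,414.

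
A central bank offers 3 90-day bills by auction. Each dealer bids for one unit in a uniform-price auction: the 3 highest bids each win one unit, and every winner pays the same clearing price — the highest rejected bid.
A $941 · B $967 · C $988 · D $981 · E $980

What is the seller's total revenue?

Total revenue: $2,901

Bids ranked high→low: 988 (C), 981 (D), 980 (E), 967 (B), 941 (A)
The 3 highest are C, D, E.
Clearing price = highest rejected bid = $967.
Total revenue = 3 × $967 = $2,901.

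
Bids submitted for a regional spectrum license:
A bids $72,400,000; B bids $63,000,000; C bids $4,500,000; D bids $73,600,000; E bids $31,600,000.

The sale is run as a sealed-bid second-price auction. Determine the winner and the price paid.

D pays $72,400,000

Bids ranked: 73,600,000 (D) > 72,400,000 (A) > 63,000,000 (B) > 31,600,000 (E) > 4,500,000 (C)
Second-price: D pays A's bid of $72,400,000.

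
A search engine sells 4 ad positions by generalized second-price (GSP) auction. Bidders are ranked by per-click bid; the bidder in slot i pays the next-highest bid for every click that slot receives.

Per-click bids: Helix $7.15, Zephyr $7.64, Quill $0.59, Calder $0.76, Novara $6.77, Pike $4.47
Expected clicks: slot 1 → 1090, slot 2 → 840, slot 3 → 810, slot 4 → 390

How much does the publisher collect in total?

Sorting advertisers: $7.64 (Zephyr) > $7.15 (Helix) > $6.77 (Novara) > $4.47 (Pike) > $0.76 (Calder) > …
Slot 1: Zephyr pays $7.15 × 1090 = $7793.50
Slot 2: Helix pays $6.77 × 840 = $5686.80
Slot 3: Novara pays $4.47 × 810 = $3620.70
Slot 4: Pike pays $0.76 × 390 = $296.40
Total = $17397.40

Total revenue: $17397.40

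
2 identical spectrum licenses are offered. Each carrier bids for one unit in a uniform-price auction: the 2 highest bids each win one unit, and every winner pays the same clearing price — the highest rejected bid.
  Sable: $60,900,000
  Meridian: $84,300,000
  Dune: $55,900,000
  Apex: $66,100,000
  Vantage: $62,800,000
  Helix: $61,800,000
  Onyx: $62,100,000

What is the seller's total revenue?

Total revenue: $125,600,000

Bids ranked high→low: 84,300,000 (Meridian), 66,100,000 (Apex), 62,800,000 (Vantage), 62,100,000 (Onyx), …
Winners (2 units): Meridian, Apex.
Clearing price = highest rejected bid = $62,800,000.
Total revenue = 2 × $62,800,000 = $125,600,000.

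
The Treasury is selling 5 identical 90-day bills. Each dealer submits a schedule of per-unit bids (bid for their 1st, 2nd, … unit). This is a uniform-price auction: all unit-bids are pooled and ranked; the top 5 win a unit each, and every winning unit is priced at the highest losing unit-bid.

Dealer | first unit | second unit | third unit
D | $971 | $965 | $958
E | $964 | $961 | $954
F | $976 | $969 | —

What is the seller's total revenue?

Total revenue: $4,805

Pooled unit-bids ranked (top 5): 976 (F-1), 971 (D-1), 969 (F-2), 965 (D-2), 964 (E-1)
First bid not allocated: $961.
Allocation: D 2, E 1, F 2. Every unit priced at $961.
Revenue = 5 × 961 = $4,805.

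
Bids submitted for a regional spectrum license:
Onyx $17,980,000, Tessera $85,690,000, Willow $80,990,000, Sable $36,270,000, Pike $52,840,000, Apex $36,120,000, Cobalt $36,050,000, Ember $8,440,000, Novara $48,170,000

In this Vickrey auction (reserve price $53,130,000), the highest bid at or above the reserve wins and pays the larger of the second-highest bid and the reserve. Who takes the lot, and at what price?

Rule: the highest bid at or above the reserve wins and pays the larger of the second-highest bid and the reserve.
Bids in order: 85,690,000 (Tessera) > 80,990,000 (Willow) > 52,840,000 (Pike) > 48,170,000 (Novara) > 36,270,000 (Sable) > 36,120,000 (Apex) > …
Highest eligible bid: Tessera at $85,690,000.
max(second-highest $80,990,000, reserve $53,130,000) = $80,990,000; the reserve does not bind.

Tessera pays $80,990,000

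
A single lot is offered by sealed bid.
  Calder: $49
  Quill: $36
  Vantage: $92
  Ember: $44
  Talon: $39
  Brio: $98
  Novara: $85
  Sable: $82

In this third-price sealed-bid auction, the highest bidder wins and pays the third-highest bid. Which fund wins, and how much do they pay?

Brio pays $85

Sorting bids: 98 (Brio) > 92 (Vantage) > 85 (Novara) > 82 (Sable) > 49 (Calder) > 44 (Ember) > …
Brio is highest; pays the third-highest bid, $85.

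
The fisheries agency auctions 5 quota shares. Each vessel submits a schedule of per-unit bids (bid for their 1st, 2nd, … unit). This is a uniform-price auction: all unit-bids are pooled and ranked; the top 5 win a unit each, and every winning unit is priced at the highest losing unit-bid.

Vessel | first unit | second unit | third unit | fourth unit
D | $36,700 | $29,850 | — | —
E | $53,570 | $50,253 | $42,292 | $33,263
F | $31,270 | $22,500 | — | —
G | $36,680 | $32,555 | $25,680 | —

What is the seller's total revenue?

Merging the schedules and taking the best 5: 53,570 (E-1), 50,253 (E-2), 42,292 (E-3), 36,700 (D-1), 36,680 (G-1)
The (k+1)-th unit-bid is $33,263.
Allocation: D 1, E 3, G 1. Every unit priced at $33,263.
Revenue = 5 × 33,263 = $166,315.

Total revenue: $166,315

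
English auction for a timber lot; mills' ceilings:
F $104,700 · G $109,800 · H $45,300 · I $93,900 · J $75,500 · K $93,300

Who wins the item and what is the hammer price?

Limits ranked: 109,800 (G) > 104,700 (F) > 93,900 (I) > 93,300 (K) > 75,500 (J) > 45,300 (H)
F is the last rival to drop out, at $104,700; G remains and wins at that price.

G wins at $104,700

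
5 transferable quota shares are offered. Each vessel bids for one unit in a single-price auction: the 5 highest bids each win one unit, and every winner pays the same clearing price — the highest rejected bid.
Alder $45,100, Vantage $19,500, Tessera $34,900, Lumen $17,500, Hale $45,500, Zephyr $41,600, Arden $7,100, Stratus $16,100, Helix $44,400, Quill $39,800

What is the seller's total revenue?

Ordering the bids: 45,500 (Hale), 45,100 (Alder), 44,400 (Helix), 41,600 (Zephyr), 39,800 (Quill), 34,900 (Tessera), 19,500 (Vantage), …
Top 5: Hale, Alder, Helix, Zephyr, Quill.
Highest unsuccessful bid: $34,900 → clearing price.
Total revenue = 5 × $34,900 = $174,500.

Total revenue: $174,500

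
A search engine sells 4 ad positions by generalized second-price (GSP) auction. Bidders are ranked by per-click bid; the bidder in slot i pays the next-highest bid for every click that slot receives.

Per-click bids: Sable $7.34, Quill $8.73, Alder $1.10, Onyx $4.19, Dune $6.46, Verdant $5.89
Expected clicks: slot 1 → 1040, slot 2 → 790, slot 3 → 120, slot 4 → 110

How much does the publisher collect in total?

Total revenue: $13904.70

Sorting advertisers: $8.73 (Quill) > $7.34 (Sable) > $6.46 (Dune) > $5.89 (Verdant) > $4.19 (Onyx) > …
Slot 1: Quill pays $7.34 × 1040 = $7633.60
Slot 2: Sable pays $6.46 × 790 = $5103.40
Slot 3: Dune pays $5.89 × 120 = $706.80
Slot 4: Verdant pays $4.19 × 110 = $460.90
Total = $13904.70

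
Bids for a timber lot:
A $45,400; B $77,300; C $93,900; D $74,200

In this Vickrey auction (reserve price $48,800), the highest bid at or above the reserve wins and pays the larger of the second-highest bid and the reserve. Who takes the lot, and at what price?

C pays $77,300

Bids in order: 93,900 (C) > 77,300 (B) > 74,200 (D) > 45,400 (A)
C has the top bid at or above the reserve ($93,900).
Second-highest bid $77,300 exceeds the reserve $48,800 → payment $77,300.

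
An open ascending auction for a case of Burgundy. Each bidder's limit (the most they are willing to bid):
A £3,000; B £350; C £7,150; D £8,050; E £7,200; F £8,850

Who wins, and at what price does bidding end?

Open ascending-bid auction: the price rises until one bidder remains; the winner pays the price at which the last rival dropped out.
Sorting limits: 8,850 (F) > 8,050 (D) > 7,200 (E) > 7,150 (C) > 3,000 (A) > 350 (B)
Bidding ends when D exits at £8,050; F takes it.

F wins at £8,050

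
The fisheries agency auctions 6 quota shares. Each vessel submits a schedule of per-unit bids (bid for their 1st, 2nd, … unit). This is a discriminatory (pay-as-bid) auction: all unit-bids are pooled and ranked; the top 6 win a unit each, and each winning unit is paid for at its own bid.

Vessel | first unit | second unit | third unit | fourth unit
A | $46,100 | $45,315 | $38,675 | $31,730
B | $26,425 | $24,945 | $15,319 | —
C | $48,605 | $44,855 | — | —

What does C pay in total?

Pooled unit-bids ranked (top 6): 48,605 (C-1), 46,100 (A-1), 45,315 (A-2), 44,855 (C-2), 38,675 (A-3), 31,730 (A-4)
Next rejected bid: $26,425 (not a price — pay-as-bid).
C's winning unit-bids: 48,605 + 44,855 = $93,460.

C pays $93,460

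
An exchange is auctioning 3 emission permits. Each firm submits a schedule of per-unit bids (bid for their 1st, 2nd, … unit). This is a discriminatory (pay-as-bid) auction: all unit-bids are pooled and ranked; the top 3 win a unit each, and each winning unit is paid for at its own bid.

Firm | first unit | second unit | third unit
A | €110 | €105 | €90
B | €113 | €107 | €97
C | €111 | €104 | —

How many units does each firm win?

A 1, B 1, C 1

All unit-bids, highest first — top 3: 113 (B-1), 111 (C-1), 110 (A-1)
Next rejected bid: €107 (not a price — pay-as-bid).
Allocation: A 1, B 1, C 1.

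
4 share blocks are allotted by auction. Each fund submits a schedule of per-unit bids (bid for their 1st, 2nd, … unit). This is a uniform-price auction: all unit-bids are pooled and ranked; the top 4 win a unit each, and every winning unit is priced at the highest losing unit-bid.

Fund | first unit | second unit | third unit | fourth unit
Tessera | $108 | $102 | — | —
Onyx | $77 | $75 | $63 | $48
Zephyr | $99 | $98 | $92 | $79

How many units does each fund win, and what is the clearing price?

All unit-bids, highest first — top 4: 108 (Tessera-1), 102 (Tessera-2), 99 (Zephyr-1), 98 (Zephyr-2)
Highest rejected unit-bid = $92.
Allocation: Tessera 2, Zephyr 2.

Tessera 2, Zephyr 2; clearing price $92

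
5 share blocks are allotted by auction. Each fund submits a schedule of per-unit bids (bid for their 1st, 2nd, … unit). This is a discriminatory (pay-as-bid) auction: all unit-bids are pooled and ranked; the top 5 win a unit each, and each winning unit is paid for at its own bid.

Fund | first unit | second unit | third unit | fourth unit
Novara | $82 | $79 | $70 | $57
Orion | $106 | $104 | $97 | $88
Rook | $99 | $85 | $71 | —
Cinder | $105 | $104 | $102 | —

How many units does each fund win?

Cinder 3, Orion 2

Pooled unit-bids ranked (top 5): 106 (Orion-1), 105 (Cinder-1), 104 (Orion-2), 104 (Cinder-2), 102 (Cinder-3)
Next rejected bid: $99 (not a price — pay-as-bid).
Allocation: Cinder 3, Orion 2.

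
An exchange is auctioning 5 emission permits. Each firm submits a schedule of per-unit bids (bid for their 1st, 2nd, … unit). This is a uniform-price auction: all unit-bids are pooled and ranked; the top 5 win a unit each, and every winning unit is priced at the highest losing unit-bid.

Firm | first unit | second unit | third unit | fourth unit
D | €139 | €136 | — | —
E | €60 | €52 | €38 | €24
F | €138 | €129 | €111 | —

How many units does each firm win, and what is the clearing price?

All unit-bids, highest first — top 5: 139 (D-1), 138 (F-1), 136 (D-2), 129 (F-2), 111 (F-3)
The (k+1)-th unit-bid is €60.
Allocation: D 2, F 3.

D 2, F 3; clearing price €60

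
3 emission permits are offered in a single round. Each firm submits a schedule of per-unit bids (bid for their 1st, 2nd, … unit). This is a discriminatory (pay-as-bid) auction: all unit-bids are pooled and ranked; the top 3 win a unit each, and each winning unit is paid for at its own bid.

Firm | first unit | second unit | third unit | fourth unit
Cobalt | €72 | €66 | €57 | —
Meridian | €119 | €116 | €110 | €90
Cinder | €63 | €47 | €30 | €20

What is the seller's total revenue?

Total revenue: €345

Merging the schedules and taking the best 3: 119 (Meridian-1), 116 (Meridian-2), 110 (Meridian-3)
Next rejected bid: €90 (not a price — pay-as-bid).
Each winning unit pays its own bid.
Revenue = 119 + 116 + 110 = €345.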